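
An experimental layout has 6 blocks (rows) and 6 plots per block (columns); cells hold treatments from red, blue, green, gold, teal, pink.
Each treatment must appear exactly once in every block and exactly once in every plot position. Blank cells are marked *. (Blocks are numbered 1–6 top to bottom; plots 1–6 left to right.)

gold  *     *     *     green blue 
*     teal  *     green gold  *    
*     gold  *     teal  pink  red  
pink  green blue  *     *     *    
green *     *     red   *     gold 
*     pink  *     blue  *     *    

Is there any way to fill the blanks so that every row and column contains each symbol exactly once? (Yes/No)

No

Block 1, plot 2: block 1 has {blue, green, gold} and plot 2 has {green, gold, teal, pink}, so it must be red.
Block 1, plot 4: block 1 has {red, blue, green, gold} and plot 4 has {red, blue, green, teal}, so it must be pink.
Block 1, plot 3: block 1 has {red, blue, green, gold, pink} and plot 3 has {blue}, so it must be teal.
Block 2, plot 6: block 2 has {green, gold, teal} and plot 6 has {red, blue, gold}, so it must be pink.
Block 2, plot 3: block 2 has {green, gold, teal, pink} and plot 3 has {blue, teal}, so it must be red.
Block 2, plot 1: block 2 has {red, green, gold, teal, pink} and plot 1 has {green, gold, pink}, so it must be blue.
Now block 3, plot 1: block 3 together with plot 1 already contain {red, blue, green, gold, teal, pink} — every symbol — so nothing can go there. The grid has no valid completion.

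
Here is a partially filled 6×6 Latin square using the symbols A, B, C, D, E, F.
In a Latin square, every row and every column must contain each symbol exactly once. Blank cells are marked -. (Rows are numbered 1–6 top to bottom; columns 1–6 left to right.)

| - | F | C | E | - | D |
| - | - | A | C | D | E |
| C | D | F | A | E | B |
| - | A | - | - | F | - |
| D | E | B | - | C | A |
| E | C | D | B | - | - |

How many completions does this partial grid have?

1

Row 1, column 1: eliminating its row and column leaves {A, B}.
Row 1, column 5: eliminating its row and column leaves {A, B}.
Row 2, column 1: eliminating its row and column leaves {B, F}.
Row 2, column 2: eliminating its row and column leaves {B}.
Row 4, column 1: eliminating its row and column leaves {B}.
Row 4, column 3: eliminating its row and column leaves {E}.
Row 4, column 4: eliminating its row and column leaves {D}.
Row 4, column 6: eliminating its row and column leaves {C}.
Row 5, column 4: eliminating its row and column leaves {F}.
Row 6, column 5: eliminating its row and column leaves {A}.
Row 6, column 6: eliminating its row and column leaves {F}.
Only one assignment across all blanks avoids any row or column repeat, giving 1 completion.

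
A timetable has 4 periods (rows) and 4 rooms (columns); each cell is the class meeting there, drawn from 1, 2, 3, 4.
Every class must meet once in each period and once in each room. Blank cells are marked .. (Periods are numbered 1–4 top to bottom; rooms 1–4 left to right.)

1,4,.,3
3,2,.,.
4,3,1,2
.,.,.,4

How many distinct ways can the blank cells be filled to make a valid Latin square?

Period 1, room 3: eliminating its period and room leaves {2}.
Period 2, room 3: eliminating its period and room leaves {4}.
Period 2, room 4: eliminating its period and room leaves {1}.
Period 4, room 1: eliminating its period and room leaves {2}.
Period 4, room 2: eliminating its period and room leaves {1}.
Period 4, room 3: eliminating its period and room leaves {2, 3}.
Only one assignment across all blanks avoids any period or room repeat, giving 1 completion.

1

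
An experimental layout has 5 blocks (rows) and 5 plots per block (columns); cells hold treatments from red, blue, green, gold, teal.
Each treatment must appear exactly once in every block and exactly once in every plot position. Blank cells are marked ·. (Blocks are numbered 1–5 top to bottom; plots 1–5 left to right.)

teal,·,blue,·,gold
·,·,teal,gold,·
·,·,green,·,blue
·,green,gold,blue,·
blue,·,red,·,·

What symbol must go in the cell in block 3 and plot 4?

red

Block 1, plot 2: block 1 has {blue, gold, teal} and plot 2 has {green}, leaving only red.
Block 1, plot 4: block 1 has {red, blue, gold, teal} and plot 4 has {blue, gold}, leaving only green.
Block 2, plot 2: block 2 has {gold, teal} and plot 2 has {red, green}, leaving only blue.
Block 4, plot 1: block 4 has {blue, green, gold} and plot 1 has {blue, teal}, leaving only red.
Block 2, plot 1: block 2 has {blue, gold, teal} and plot 1 has {red, blue, teal}, leaving only green.
Block 2, plot 5: block 2 has {blue, green, gold, teal} and plot 5 has {blue, gold}, leaving only red.
Block 3, plot 1: block 3 has {blue, green} and plot 1 has {red, blue, green, teal}, leaving only gold.
Block 3, plot 2: block 3 has {blue, green, gold} and plot 2 has {red, blue, green}, leaving only teal.
Block 3 already has {blue, green, gold, teal} and plot 4 already has {blue, green, gold}, so block 3, plot 4 must be red.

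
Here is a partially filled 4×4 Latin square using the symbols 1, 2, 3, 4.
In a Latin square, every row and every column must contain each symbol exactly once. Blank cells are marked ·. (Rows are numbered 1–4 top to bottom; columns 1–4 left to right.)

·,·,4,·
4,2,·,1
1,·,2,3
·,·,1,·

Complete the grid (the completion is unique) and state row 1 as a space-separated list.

3 1 4 2

Row 1, column 4: row 1 has {4} and column 4 has {1, 3}, leaving only 2.
Row 1, column 1: row 1 has {2, 4} and column 1 has {1, 4}, leaving only 3.
Row 1, column 2: row 1 has {2, 3, 4} and column 2 has {2}, leaving only 1.
So row 1 reads: 3 1 4 2.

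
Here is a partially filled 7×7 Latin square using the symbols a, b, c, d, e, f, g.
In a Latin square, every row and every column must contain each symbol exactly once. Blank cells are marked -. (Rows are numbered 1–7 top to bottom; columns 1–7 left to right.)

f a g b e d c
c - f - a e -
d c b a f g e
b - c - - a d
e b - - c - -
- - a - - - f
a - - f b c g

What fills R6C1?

g

Row 6 already has {a, f} and column 1 already has {a, b, c, d, e, f}, so row 6, column 1 must be g.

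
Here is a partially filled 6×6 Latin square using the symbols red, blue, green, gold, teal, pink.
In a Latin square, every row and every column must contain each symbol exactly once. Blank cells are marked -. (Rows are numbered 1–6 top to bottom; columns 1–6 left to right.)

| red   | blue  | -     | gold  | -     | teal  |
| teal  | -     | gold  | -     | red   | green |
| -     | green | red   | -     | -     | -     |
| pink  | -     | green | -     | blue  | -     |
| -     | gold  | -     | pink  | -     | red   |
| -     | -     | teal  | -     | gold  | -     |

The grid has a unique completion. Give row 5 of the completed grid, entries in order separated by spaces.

Row 5, column 3: row 5 has {red, gold, pink} and column 3 has {red, green, gold, teal}, leaving only blue.
Row 5, column 1: row 5 has {red, blue, gold, pink} and column 1 has {red, teal, pink}, leaving only green.
Row 5, column 5: row 5 has {red, blue, green, gold, pink} and column 5 has {red, blue, gold}, leaving only teal.
So row 5 reads: green gold blue pink teal red.

green gold blue pink teal red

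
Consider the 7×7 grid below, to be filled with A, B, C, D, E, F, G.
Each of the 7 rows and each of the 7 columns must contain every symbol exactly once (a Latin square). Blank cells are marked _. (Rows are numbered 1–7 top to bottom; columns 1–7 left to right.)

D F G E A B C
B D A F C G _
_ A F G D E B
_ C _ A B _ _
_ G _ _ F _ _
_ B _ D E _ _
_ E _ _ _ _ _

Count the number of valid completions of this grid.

Row 2, column 7: eliminating its row and column leaves {E}.
Row 3, column 1: eliminating its row and column leaves {C}.
Row 4, column 1: eliminating its row and column leaves {E, F, G}.
Row 4, column 3: eliminating its row and column leaves {D, E}.
Row 4, column 6: eliminating its row and column leaves {D, F}.
Row 4, column 7: eliminating its row and column leaves {D, E, F, G}.
Row 5, column 1: eliminating its row and column leaves {A, C, E}.
Row 5, column 3: eliminating its row and column leaves {B, C, D, E}.
Row 5, column 4: eliminating its row and column leaves {B, C}.
Row 5, column 6: eliminating its row and column leaves {A, C, D}.
Row 5, column 7: eliminating its row and column leaves {A, D, E}.
Row 6, column 1: eliminating its row and column leaves {A, C, F, G}.
Row 6, column 3: eliminating its row and column leaves {C}.
Row 6, column 6: eliminating its row and column leaves {A, C, F}.
Row 6, column 7: eliminating its row and column leaves {A, F, G}.
Row 7, column 1: eliminating its row and column leaves {A, C, F, G}.
Row 7, column 3: eliminating its row and column leaves {B, C, D}.
Row 7, column 4: eliminating its row and column leaves {B, C}.
Row 7, column 5: eliminating its row and column leaves {G}.
Row 7, column 6: eliminating its row and column leaves {A, C, D, F}.
Row 7, column 7: eliminating its row and column leaves {A, D, F, G}.
Enumerating the assignments across these blanks that avoid any row or column repeat gives 8 completions.

8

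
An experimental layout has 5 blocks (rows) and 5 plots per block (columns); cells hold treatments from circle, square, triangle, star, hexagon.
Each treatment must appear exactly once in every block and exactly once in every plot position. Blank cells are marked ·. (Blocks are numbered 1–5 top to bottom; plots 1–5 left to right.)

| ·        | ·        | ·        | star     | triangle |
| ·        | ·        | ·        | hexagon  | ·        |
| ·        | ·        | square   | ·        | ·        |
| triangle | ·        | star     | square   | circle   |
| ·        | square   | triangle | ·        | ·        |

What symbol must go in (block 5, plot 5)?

Block 2, plot 3: block 2 has {hexagon} and plot 3 has {square, triangle, star}, leaving only circle.
Block 1, plot 3: block 1 has {triangle, star} and plot 3 has {circle, square, triangle, star}, leaving only hexagon.
Block 1, plot 2: block 1 has {triangle, star, hexagon} and plot 2 has {square}, leaving only circle.
Block 1, plot 1: block 1 has {circle, triangle, star, hexagon} and plot 1 has {triangle}, leaving only square.
Block 2, plot 1: block 2 has {circle, hexagon} and plot 1 has {square, triangle}, leaving only star.
Block 2, plot 2: block 2 has {circle, star, hexagon} and plot 2 has {circle, square}, leaving only triangle.
Block 2, plot 5: block 2 has {circle, triangle, star, hexagon} and plot 5 has {circle, triangle}, leaving only square.
Block 4, plot 2: block 4 has {circle, square, triangle, star} and plot 2 has {circle, square, triangle}, leaving only hexagon.
Block 3, plot 2: block 3 has {square} and plot 2 has {circle, square, triangle, hexagon}, leaving only star.
Block 3, plot 5: block 3 has {square, star} and plot 5 has {circle, square, triangle}, leaving only hexagon.
Block 5 already has {square, triangle} and plot 5 already has {circle, square, triangle, hexagon}, so block 5, plot 5 must be star.

star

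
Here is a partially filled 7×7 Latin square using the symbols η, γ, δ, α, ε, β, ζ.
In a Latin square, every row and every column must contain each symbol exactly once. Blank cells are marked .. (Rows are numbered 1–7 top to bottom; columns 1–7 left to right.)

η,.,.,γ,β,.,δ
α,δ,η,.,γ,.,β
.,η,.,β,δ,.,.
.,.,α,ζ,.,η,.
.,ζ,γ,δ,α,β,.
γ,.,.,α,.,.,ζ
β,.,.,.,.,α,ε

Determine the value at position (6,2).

Row 2, column 4: row 2 has {η, γ, δ, α, β} and column 4 has {γ, δ, α, β, ζ}, leaving only ε.
Row 2, column 6: row 2 has {η, γ, δ, α, ε, β} and column 6 has {η, α, β}, leaving only ζ.
Row 1, column 6: row 1 has {η, γ, δ, β} and column 6 has {η, α, β, ζ}, leaving only ε.
Row 1, column 2: row 1 has {η, γ, δ, ε, β} and column 2 has {η, δ, ζ}, leaving only α.
Row 1, column 3: row 1 has {η, γ, δ, α, ε, β} and column 3 has {η, γ, α}, leaving only ζ.
Row 3, column 3: row 3 has {η, δ, β} and column 3 has {η, γ, α, ζ}, leaving only ε.
Row 3, column 1: row 3 has {η, δ, ε, β} and column 1 has {η, γ, α, β}, leaving only ζ.
Row 3, column 6: row 3 has {η, δ, ε, β, ζ} and column 6 has {η, α, ε, β, ζ}, leaving only γ.
Row 3, column 7: row 3 has {η, γ, δ, ε, β, ζ} and column 7 has {δ, ε, β, ζ}, leaving only α.
Row 4, column 5: row 4 has {η, α, ζ} and column 5 has {γ, δ, α, β}, leaving only ε.
Row 4, column 1: row 4 has {η, α, ε, ζ} and column 1 has {η, γ, α, β, ζ}, leaving only δ.
Row 4, column 7: row 4 has {η, δ, α, ε, ζ} and column 7 has {δ, α, ε, β, ζ}, leaving only γ.
Row 4, column 2: row 4 has {η, γ, δ, α, ε, ζ} and column 2 has {η, δ, α, ζ}, leaving only β.
Row 6 already has {γ, α, ζ} and column 2 already has {η, δ, α, β, ζ}, so row 6, column 2 must be ε.

ε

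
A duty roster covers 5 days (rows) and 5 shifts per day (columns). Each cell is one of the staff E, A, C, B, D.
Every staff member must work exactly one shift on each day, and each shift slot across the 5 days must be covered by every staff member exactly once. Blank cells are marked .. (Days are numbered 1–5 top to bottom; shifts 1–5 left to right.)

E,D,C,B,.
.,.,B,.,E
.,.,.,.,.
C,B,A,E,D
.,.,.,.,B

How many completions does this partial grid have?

3

Day 1, shift 5: eliminating its day and shift leaves {A}.
Day 2, shift 1: eliminating its day and shift leaves {A, D}.
Day 2, shift 2: eliminating its day and shift leaves {A, C}.
Day 2, shift 4: eliminating its day and shift leaves {A, C, D}.
Day 3, shift 1: eliminating its day and shift leaves {A, B, D}.
Day 3, shift 2: eliminating its day and shift leaves {E, A, C}.
Day 3, shift 3: eliminating its day and shift leaves {E, D}.
Day 3, shift 4: eliminating its day and shift leaves {A, C, D}.
Day 3, shift 5: eliminating its day and shift leaves {A, C}.
Day 5, shift 1: eliminating its day and shift leaves {A, D}.
Day 5, shift 2: eliminating its day and shift leaves {E, A, C}.
Day 5, shift 3: eliminating its day and shift leaves {E, D}.
Day 5, shift 4: eliminating its day and shift leaves {A, C, D}.
Enumerating the assignments across these blanks that avoid any day or shift repeat gives 3 completions.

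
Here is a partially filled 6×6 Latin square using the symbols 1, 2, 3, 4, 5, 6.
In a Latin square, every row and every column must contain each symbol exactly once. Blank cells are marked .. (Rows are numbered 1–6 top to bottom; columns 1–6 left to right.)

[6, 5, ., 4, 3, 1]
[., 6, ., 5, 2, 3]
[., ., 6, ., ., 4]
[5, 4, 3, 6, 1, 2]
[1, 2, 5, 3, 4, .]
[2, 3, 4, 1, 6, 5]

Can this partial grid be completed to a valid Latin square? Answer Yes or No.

No row or column among the givens repeats a symbol, and propagating forced cells runs into no contradiction.
One valid completion exists (for instance, 6 5 2 4 3 1 / 4 6 1 5 2 3 / 3 1 6 2 5 4 / 5 4 3 6 1 2 / 1 2 5 3 4 6 / 2 3 4 1 6 5).

Yes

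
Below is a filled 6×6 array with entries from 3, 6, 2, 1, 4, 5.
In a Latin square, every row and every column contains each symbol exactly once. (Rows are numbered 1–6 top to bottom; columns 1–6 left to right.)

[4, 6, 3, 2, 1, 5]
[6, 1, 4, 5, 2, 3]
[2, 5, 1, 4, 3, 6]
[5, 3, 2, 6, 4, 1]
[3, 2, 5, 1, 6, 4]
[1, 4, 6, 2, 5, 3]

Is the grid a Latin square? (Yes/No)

No

Every row is a permutation, but column 4 contains 2 twice (at rows 1 and 6).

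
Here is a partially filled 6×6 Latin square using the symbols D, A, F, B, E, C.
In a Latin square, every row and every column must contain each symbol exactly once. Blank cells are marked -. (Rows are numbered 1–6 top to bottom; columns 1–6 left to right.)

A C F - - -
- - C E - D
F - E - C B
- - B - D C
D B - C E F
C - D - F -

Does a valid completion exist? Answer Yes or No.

Yes

No row or column among the givens repeats a symbol, and propagating forced cells runs into no contradiction.
One valid completion exists (for instance, A C F D B E / B F C E A D / F D E A C B / E A B F D C / D B A C E F / C E D B F A).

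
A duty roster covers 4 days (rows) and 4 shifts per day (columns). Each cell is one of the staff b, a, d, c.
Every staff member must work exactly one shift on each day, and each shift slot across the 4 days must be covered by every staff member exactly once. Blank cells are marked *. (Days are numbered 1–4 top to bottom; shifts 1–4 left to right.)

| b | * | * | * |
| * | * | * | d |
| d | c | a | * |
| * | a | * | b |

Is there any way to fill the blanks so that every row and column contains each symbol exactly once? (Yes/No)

No

Day 3, shift 4: day 3 together with shift 4 already contain {b, a, d, c} — every symbol — so nothing can go there. The grid has no valid completion.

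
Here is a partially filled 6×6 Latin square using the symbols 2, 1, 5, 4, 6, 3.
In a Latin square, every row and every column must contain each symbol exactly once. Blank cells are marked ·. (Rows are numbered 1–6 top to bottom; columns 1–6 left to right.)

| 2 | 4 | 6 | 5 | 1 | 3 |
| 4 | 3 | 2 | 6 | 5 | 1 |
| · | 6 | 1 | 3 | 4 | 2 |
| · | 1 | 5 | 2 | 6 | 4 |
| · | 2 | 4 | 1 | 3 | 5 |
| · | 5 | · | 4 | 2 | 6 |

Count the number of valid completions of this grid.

1

Row 3, column 1: eliminating its row and column leaves {5}.
Row 4, column 1: eliminating its row and column leaves {3}.
Row 5, column 1: eliminating its row and column leaves {6}.
Row 6, column 1: eliminating its row and column leaves {1, 3}.
Row 6, column 3: eliminating its row and column leaves {3}.
Only one assignment across all blanks avoids any row or column repeat, giving 1 completion.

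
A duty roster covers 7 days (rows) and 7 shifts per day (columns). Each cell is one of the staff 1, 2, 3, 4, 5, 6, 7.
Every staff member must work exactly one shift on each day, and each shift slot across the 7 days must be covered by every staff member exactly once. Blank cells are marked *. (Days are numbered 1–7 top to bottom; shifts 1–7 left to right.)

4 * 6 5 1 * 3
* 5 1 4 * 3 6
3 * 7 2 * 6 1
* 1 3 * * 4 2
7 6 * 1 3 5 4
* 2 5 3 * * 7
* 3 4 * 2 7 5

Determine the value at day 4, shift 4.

Day 1, shift 2: day 1 has {1, 3, 4, 5, 6} and shift 2 has {1, 2, 3, 5, 6}, leaving only 7.
Day 1, shift 6: day 1 has {1, 3, 4, 5, 6, 7} and shift 6 has {3, 4, 5, 6, 7}, leaving only 2.
Day 2, shift 1: day 2 has {1, 3, 4, 5, 6} and shift 1 has {3, 4, 7}, leaving only 2.
Day 2, shift 5: day 2 has {1, 2, 3, 4, 5, 6} and shift 5 has {1, 2, 3}, leaving only 7.
Day 3, shift 2: day 3 has {1, 2, 3, 6, 7} and shift 2 has {1, 2, 3, 5, 6, 7}, leaving only 4.
Day 3, shift 5: day 3 has {1, 2, 3, 4, 6, 7} and shift 5 has {1, 2, 3, 7}, leaving only 5.
Day 4, shift 5: day 4 has {1, 2, 3, 4} and shift 5 has {1, 2, 3, 5, 7}, leaving only 6.
Day 4 already has {1, 2, 3, 4, 6} and shift 4 already has {1, 2, 3, 4, 5}, so day 4, shift 4 must be 7.

7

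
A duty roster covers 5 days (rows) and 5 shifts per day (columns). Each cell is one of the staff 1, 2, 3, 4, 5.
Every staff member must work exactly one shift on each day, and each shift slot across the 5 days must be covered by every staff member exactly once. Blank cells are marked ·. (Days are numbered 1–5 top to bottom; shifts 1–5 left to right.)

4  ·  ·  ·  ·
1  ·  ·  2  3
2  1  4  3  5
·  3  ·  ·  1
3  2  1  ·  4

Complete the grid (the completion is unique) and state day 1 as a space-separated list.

Day 1, shift 2: day 1 has {4} and shift 2 has {1, 2, 3}, leaving only 5.
Day 1, shift 4: day 1 has {4, 5} and shift 4 has {2, 3}, leaving only 1.
Day 1, shift 5: day 1 has {1, 4, 5} and shift 5 has {1, 3, 4, 5}, leaving only 2.
Day 1, shift 3: day 1 has {1, 2, 4, 5} and shift 3 has {1, 4}, leaving only 3.
So day 1 reads: 4 5 3 1 2.

4 5 3 1 2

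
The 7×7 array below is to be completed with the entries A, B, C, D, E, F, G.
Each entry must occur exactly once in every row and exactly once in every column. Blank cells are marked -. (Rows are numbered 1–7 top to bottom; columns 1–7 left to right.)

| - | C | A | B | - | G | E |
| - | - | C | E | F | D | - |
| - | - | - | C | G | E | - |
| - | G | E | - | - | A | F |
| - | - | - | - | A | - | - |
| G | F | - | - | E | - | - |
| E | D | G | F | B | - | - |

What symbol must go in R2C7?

G

Row 1, column 5: row 1 has {A, B, C, E, G} and column 5 has {A, B, E, F, G}, leaving only D.
Row 1, column 1: row 1 has {A, B, C, D, E, G} and column 1 has {E, G}, leaving only F.
Row 4, column 4: row 4 has {A, E, F, G} and column 4 has {B, C, E, F}, leaving only D.
Row 4, column 5: row 4 has {A, D, E, F, G} and column 5 has {A, B, D, E, F, G}, leaving only C.
Row 4, column 1: row 4 has {A, C, D, E, F, G} and column 1 has {E, F, G}, leaving only B.
Row 2, column 1: row 2 has {C, D, E, F} and column 1 has {B, E, F, G}, leaving only A.
Row 2, column 2: row 2 has {A, C, D, E, F} and column 2 has {C, D, F, G}, leaving only B.
Row 2 already has {A, B, C, D, E, F} and column 7 already has {E, F}, so row 2, column 7 must be G.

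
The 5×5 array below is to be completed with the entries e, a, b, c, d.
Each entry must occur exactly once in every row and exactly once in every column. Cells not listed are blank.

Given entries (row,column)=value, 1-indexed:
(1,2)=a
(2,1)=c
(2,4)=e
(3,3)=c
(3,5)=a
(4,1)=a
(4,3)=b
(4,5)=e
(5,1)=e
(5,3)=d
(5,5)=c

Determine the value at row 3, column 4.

b

Row 1, column 3: row 1 has {a} and column 3 has {b, c, d}, leaving only e.
Row 2, column 3: row 2 has {e, c} and column 3 has {e, b, c, d}, leaving only a.
Row 5, column 2: row 5 has {e, c, d} and column 2 has {a}, leaving only b.
Row 2, column 2: row 2 has {e, a, c} and column 2 has {a, b}, leaving only d.
Row 2, column 5: row 2 has {e, a, c, d} and column 5 has {e, a, c}, leaving only b.
Row 1, column 5: row 1 has {e, a} and column 5 has {e, a, b, c}, leaving only d.
Row 1, column 1: row 1 has {e, a, d} and column 1 has {e, a, c}, leaving only b.
Row 1, column 4: row 1 has {e, a, b, d} and column 4 has {e}, leaving only c.
Row 3, column 1: row 3 has {a, c} and column 1 has {e, a, b, c}, leaving only d.
Row 3 already has {a, c, d} and column 4 already has {e, c}, so row 3, column 4 must be b.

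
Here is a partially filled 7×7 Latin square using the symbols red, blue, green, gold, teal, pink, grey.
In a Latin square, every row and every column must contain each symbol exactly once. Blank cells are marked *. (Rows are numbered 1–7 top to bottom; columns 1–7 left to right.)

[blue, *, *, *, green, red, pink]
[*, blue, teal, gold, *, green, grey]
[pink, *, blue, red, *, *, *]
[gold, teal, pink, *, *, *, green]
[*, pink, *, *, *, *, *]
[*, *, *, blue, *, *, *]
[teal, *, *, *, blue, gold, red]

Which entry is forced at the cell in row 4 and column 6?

Row 2, column 1: row 2 has {blue, green, gold, teal, grey} and column 1 has {blue, gold, teal, pink}, leaving only red.
Row 2, column 5: row 2 has {red, blue, green, gold, teal, grey} and column 5 has {blue, green}, leaving only pink.
Row 4, column 4: row 4 has {green, gold, teal, pink} and column 4 has {red, blue, gold}, leaving only grey.
Row 4 already has {green, gold, teal, pink, grey} and column 6 already has {red, green, gold}, so row 4, column 6 must be blue.

blue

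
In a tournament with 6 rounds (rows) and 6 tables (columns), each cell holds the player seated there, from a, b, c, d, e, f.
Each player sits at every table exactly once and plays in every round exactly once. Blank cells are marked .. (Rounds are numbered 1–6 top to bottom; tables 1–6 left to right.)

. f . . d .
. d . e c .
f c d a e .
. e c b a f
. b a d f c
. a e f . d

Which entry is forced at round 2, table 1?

b

Round 1, table 3: round 1 has {d, f} and table 3 has {a, c, d, e}, leaving only b.
Round 1, table 4: round 1 has {b, d, f} and table 4 has {a, b, d, e, f}, leaving only c.
Round 2, table 3: round 2 has {c, d, e} and table 3 has {a, b, c, d, e}, leaving only f.
Round 3, table 6: round 3 has {a, c, d, e, f} and table 6 has {c, d, f}, leaving only b.
Round 2, table 6: round 2 has {c, d, e, f} and table 6 has {b, c, d, f}, leaving only a.
Round 2 already has {a, c, d, e, f} and table 1 already has {f}, so round 2, table 1 must be b.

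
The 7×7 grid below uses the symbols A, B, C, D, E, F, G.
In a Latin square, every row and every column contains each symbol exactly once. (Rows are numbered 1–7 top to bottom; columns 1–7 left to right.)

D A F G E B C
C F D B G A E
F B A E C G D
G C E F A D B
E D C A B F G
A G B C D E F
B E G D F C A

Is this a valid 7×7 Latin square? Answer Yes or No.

Each row is a permutation of the 7 symbols, and so is each column.

Yes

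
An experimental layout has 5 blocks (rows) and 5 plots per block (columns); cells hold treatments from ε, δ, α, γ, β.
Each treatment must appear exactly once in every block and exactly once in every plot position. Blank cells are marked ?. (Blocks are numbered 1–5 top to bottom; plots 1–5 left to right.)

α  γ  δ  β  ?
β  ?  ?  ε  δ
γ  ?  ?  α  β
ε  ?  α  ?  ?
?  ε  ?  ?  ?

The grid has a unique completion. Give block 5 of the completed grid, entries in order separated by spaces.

Block 5, plot 1: block 5 has {ε} and plot 1 has {ε, α, γ, β}, leaving only δ.
Block 5, plot 4: block 5 has {ε, δ} and plot 4 has {ε, α, β}, leaving only γ.
Block 5, plot 3: block 5 has {ε, δ, γ} and plot 3 has {δ, α}, leaving only β.
Block 5, plot 5: block 5 has {ε, δ, γ, β} and plot 5 has {δ, β}, leaving only α.
So block 5 reads: δ ε β γ α.

δ ε β γ α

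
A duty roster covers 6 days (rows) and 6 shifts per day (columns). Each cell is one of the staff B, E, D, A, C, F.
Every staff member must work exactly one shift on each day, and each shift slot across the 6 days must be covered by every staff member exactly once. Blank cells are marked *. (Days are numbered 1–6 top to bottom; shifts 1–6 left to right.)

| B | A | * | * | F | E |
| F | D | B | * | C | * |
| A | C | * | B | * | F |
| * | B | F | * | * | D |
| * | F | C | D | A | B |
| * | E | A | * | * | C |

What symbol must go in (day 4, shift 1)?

C

Day 1, shift 3: day 1 has {B, E, A, F} and shift 3 has {B, A, C, F}, leaving only D.
Day 1, shift 4: day 1 has {B, E, D, A, F} and shift 4 has {B, D}, leaving only C.
Day 2, shift 6: day 2 has {B, D, C, F} and shift 6 has {B, E, D, C, F}, leaving only A.
Day 2, shift 4: day 2 has {B, D, A, C, F} and shift 4 has {B, D, C}, leaving only E.
Day 3, shift 3: day 3 has {B, A, C, F} and shift 3 has {B, D, A, C, F}, leaving only E.
Day 3, shift 5: day 3 has {B, E, A, C, F} and shift 5 has {A, C, F}, leaving only D.
Day 4, shift 4: day 4 has {B, D, F} and shift 4 has {B, E, D, C}, leaving only A.
Day 4, shift 5: day 4 has {B, D, A, F} and shift 5 has {D, A, C, F}, leaving only E.
Day 4 already has {B, E, D, A, F} and shift 1 already has {B, A, F}, so day 4, shift 1 must be C.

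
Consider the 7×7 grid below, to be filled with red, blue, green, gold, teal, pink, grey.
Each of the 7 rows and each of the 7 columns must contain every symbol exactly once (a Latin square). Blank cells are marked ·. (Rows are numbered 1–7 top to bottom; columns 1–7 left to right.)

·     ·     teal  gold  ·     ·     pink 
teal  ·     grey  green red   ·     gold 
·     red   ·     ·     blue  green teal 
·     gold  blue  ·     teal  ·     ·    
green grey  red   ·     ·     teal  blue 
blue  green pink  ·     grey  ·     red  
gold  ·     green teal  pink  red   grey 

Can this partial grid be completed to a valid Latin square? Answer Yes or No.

No

Row 6, column 4: row 6 together with column 4 already contain {red, blue, green, gold, teal, pink, grey} — every symbol — so nothing can go there. The grid has no valid completion.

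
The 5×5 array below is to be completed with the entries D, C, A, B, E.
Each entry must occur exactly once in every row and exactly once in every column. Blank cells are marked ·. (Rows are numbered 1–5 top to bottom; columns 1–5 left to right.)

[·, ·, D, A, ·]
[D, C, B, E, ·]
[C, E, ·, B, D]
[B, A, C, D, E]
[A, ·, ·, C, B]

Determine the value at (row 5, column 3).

Row 5 already has {C, A, B} and column 3 already has {D, C, B}, so row 5, column 3 must be E.

E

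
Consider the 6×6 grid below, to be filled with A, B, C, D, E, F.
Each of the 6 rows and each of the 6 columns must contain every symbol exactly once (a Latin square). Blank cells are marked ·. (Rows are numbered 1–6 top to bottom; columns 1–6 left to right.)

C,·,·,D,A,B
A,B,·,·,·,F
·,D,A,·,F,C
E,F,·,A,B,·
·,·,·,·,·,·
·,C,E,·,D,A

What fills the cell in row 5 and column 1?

D

Row 1, column 2: row 1 has {A, B, C, D} and column 2 has {B, C, D, F}, leaving only E.
Row 1, column 3: row 1 has {A, B, C, D, E} and column 3 has {A, E}, leaving only F.
Row 3, column 1: row 3 has {A, C, D, F} and column 1 has {A, C, E}, leaving only B.
Row 3, column 4: row 3 has {A, B, C, D, F} and column 4 has {A, D}, leaving only E.
Row 2, column 4: row 2 has {A, B, F} and column 4 has {A, D, E}, leaving only C.
Row 2, column 3: row 2 has {A, B, C, F} and column 3 has {A, E, F}, leaving only D.
Row 2, column 5: row 2 has {A, B, C, D, F} and column 5 has {A, B, D, F}, leaving only E.
Row 4, column 3: row 4 has {A, B, E, F} and column 3 has {A, D, E, F}, leaving only C.
Row 4, column 6: row 4 has {A, B, C, E, F} and column 6 has {A, B, C, F}, leaving only D.
Row 5, column 2: row 5 has {} and column 2 has {B, C, D, E, F}, leaving only A.
Row 5, column 3: row 5 has {A} and column 3 has {A, C, D, E, F}, leaving only B.
Row 5, column 4: row 5 has {A, B} and column 4 has {A, C, D, E}, leaving only F.
Row 5 already has {A, B, F} and column 1 already has {A, B, C, E}, so row 5, column 1 must be D.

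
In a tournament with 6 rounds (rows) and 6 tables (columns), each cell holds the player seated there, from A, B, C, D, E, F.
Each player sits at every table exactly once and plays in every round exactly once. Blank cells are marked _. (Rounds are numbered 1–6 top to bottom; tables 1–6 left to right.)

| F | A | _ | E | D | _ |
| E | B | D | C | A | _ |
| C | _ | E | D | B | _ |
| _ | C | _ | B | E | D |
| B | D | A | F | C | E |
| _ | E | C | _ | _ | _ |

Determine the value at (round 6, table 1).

Round 1, table 3: round 1 has {A, D, E, F} and table 3 has {A, C, D, E}, leaving only B.
Round 1, table 6: round 1 has {A, B, D, E, F} and table 6 has {D, E}, leaving only C.
Round 2, table 6: round 2 has {A, B, C, D, E} and table 6 has {C, D, E}, leaving only F.
Round 3, table 2: round 3 has {B, C, D, E} and table 2 has {A, B, C, D, E}, leaving only F.
Round 3, table 6: round 3 has {B, C, D, E, F} and table 6 has {C, D, E, F}, leaving only A.
Round 4, table 1: round 4 has {B, C, D, E} and table 1 has {B, C, E, F}, leaving only A.
Round 6 already has {C, E} and table 1 already has {A, B, C, E, F}, so round 6, table 1 must be D.

D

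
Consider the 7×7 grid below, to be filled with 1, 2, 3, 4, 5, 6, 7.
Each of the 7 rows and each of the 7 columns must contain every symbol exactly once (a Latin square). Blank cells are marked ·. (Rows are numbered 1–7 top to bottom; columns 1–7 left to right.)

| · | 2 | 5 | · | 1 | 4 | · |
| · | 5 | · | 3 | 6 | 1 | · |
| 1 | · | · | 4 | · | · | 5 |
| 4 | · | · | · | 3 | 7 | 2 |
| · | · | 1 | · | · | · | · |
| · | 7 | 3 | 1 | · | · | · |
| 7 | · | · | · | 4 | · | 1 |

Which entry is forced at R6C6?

Row 2, column 1: row 2 has {1, 3, 5, 6} and column 1 has {1, 4, 7}, leaving only 2.
Row 4, column 3: row 4 has {2, 3, 4, 7} and column 3 has {1, 3, 5}, leaving only 6.
Row 4, column 2: row 4 has {2, 3, 4, 6, 7} and column 2 has {2, 5, 7}, leaving only 1.
Row 4, column 4: row 4 has {1, 2, 3, 4, 6, 7} and column 4 has {1, 3, 4}, leaving only 5.
Row 7, column 3: row 7 has {1, 4, 7} and column 3 has {1, 3, 5, 6}, leaving only 2.
Row 3, column 3: row 3 has {1, 4, 5} and column 3 has {1, 2, 3, 5, 6}, leaving only 7.
Row 2, column 3: row 2 has {1, 2, 3, 5, 6} and column 3 has {1, 2, 3, 5, 6, 7}, leaving only 4.
Row 2, column 7: row 2 has {1, 2, 3, 4, 5, 6} and column 7 has {1, 2, 5}, leaving only 7.
Row 3, column 5: row 3 has {1, 4, 5, 7} and column 5 has {1, 3, 4, 6}, leaving only 2.
Row 6, column 5: row 6 has {1, 3, 7} and column 5 has {1, 2, 3, 4, 6}, leaving only 5.
Row 5, column 5: row 5 has {1} and column 5 has {1, 2, 3, 4, 5, 6}, leaving only 7.
Row 6, column 1: row 6 has {1, 3, 5, 7} and column 1 has {1, 2, 4, 7}, leaving only 6.
Row 6 already has {1, 3, 5, 6, 7} and column 6 already has {1, 4, 7}, so row 6, column 6 must be 2.

2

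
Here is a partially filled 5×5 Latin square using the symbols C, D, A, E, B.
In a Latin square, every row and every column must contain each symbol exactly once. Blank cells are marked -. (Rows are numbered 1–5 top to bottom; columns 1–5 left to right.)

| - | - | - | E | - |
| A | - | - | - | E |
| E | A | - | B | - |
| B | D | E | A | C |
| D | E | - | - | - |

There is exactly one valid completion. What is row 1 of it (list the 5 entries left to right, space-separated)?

Row 1, column 1: row 1 has {E} and column 1 has {D, A, E, B}, leaving only C.
Row 1, column 2: row 1 has {C, E} and column 2 has {D, A, E}, leaving only B.
Row 2, column 2: row 2 has {A, E} and column 2 has {D, A, E, B}, leaving only C.
Row 2, column 4: row 2 has {C, A, E} and column 4 has {A, E, B}, leaving only D.
Row 2, column 3: row 2 has {C, D, A, E} and column 3 has {E}, leaving only B.
Row 3, column 5: row 3 has {A, E, B} and column 5 has {C, E}, leaving only D.
Row 1, column 5: row 1 has {C, E, B} and column 5 has {C, D, E}, leaving only A.
Row 1, column 3: row 1 has {C, A, E, B} and column 3 has {E, B}, leaving only D.
So row 1 reads: C B D E A.

C B D E A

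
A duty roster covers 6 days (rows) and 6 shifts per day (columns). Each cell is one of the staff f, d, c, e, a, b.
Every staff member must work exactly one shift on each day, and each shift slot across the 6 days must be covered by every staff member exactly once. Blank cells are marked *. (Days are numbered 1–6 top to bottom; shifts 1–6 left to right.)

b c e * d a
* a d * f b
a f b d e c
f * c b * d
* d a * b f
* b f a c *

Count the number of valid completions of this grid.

Day 1, shift 4: eliminating its day and shift leaves {f}.
Day 2, shift 1: eliminating its day and shift leaves {c, e}.
Day 2, shift 4: eliminating its day and shift leaves {c, e}.
Day 4, shift 2: eliminating its day and shift leaves {e}.
Day 4, shift 5: eliminating its day and shift leaves {a}.
Day 5, shift 1: eliminating its day and shift leaves {c, e}.
Day 5, shift 4: eliminating its day and shift leaves {c, e}.
Day 6, shift 1: eliminating its day and shift leaves {d, e}.
Day 6, shift 6: eliminating its day and shift leaves {e}.
Enumerating the assignments across these blanks that avoid any day or shift repeat gives 2 completions.

2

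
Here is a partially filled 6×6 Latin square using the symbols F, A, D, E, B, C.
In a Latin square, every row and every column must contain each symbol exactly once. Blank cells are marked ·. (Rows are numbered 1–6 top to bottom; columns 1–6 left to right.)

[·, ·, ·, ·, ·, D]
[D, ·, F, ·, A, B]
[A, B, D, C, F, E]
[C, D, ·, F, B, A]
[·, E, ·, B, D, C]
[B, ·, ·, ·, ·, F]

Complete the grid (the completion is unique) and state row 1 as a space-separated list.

Row 2, column 2: row 2 has {F, A, D, B} and column 2 has {D, E, B}, leaving only C.
Row 2, column 4: row 2 has {F, A, D, B, C} and column 4 has {F, B, C}, leaving only E.
Row 1, column 4: row 1 has {D} and column 4 has {F, E, B, C}, leaving only A.
Row 1, column 2: row 1 has {A, D} and column 2 has {D, E, B, C}, leaving only F.
Row 1, column 1: row 1 has {F, A, D} and column 1 has {A, D, B, C}, leaving only E.
Row 1, column 5: row 1 has {F, A, D, E} and column 5 has {F, A, D, B}, leaving only C.
Row 1, column 3: row 1 has {F, A, D, E, C} and column 3 has {F, D}, leaving only B.
So row 1 reads: E F B A C D.

E F B A C D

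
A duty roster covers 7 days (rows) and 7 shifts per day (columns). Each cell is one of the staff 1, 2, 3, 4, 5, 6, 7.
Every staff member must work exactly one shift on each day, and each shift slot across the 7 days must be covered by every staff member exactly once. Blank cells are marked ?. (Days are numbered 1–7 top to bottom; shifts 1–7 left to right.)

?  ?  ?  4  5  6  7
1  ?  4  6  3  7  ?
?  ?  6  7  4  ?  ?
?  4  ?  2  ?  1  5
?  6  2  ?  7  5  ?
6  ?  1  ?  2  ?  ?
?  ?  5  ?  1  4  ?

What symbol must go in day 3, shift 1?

Day 1, shift 3: day 1 has {4, 5, 6, 7} and shift 3 has {1, 2, 4, 5, 6}, leaving only 3.
Day 1, shift 1: day 1 has {3, 4, 5, 6, 7} and shift 1 has {1, 6}, leaving only 2.
Day 1, shift 2: day 1 has {2, 3, 4, 5, 6, 7} and shift 2 has {4, 6}, leaving only 1.
Day 2, shift 7: day 2 has {1, 3, 4, 6, 7} and shift 7 has {5, 7}, leaving only 2.
Day 2, shift 2: day 2 has {1, 2, 3, 4, 6, 7} and shift 2 has {1, 4, 6}, leaving only 5.
Day 4, shift 3: day 4 has {1, 2, 4, 5} and shift 3 has {1, 2, 3, 4, 5, 6}, leaving only 7.
Day 4, shift 1: day 4 has {1, 2, 4, 5, 7} and shift 1 has {1, 2, 6}, leaving only 3.
Day 3 already has {4, 6, 7} and shift 1 already has {1, 2, 3, 6}, so day 3, shift 1 must be 5.

5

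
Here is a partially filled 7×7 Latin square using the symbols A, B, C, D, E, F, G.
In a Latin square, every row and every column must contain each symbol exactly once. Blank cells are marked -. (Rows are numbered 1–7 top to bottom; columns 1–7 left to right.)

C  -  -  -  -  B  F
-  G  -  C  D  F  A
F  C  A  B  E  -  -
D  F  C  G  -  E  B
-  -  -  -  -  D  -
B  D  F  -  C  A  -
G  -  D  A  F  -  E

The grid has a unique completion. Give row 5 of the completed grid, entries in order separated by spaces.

Row 2, column 1: row 2 has {A, C, D, F, G} and column 1 has {B, C, D, F, G}, leaving only E.
Row 5, column 1: row 5 has {D} and column 1 has {B, C, D, E, F, G}, leaving only A.
Row 2, column 3: row 2 has {A, C, D, E, F, G} and column 3 has {A, C, D, F}, leaving only B.
Row 3, column 6: row 3 has {A, B, C, E, F} and column 6 has {A, B, D, E, F}, leaving only G.
Row 3, column 7: row 3 has {A, B, C, E, F, G} and column 7 has {A, B, E, F}, leaving only D.
Row 4, column 5: row 4 has {B, C, D, E, F, G} and column 5 has {C, D, E, F}, leaving only A.
Row 1, column 5: row 1 has {B, C, F} and column 5 has {A, C, D, E, F}, leaving only G.
Row 5, column 5: row 5 has {A, D} and column 5 has {A, C, D, E, F, G}, leaving only B.
Row 5, column 2: row 5 has {A, B, D} and column 2 has {C, D, F, G}, leaving only E.
Row 5, column 3: row 5 has {A, B, D, E} and column 3 has {A, B, C, D, F}, leaving only G.
Row 5, column 4: row 5 has {A, B, D, E, G} and column 4 has {A, B, C, G}, leaving only F.
Row 5, column 7: row 5 has {A, B, D, E, F, G} and column 7 has {A, B, D, E, F}, leaving only C.
So row 5 reads: A E G F B D C.

A E G F B D C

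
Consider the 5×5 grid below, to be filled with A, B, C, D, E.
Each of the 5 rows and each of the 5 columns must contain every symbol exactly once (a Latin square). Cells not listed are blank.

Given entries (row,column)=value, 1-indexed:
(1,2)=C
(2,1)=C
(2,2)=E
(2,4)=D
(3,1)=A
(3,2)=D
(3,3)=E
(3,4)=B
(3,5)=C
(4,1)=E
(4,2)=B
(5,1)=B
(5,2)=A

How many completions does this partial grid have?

Row 1, column 1: eliminating its row and column leaves {D}.
Row 1, column 3: eliminating its row and column leaves {A, B, D}.
Row 1, column 4: eliminating its row and column leaves {A, E}.
Row 1, column 5: eliminating its row and column leaves {A, B, D, E}.
Row 2, column 3: eliminating its row and column leaves {A, B}.
Row 2, column 5: eliminating its row and column leaves {A, B}.
Row 4, column 3: eliminating its row and column leaves {A, C, D}.
Row 4, column 4: eliminating its row and column leaves {A, C}.
Row 4, column 5: eliminating its row and column leaves {A, D}.
Row 5, column 3: eliminating its row and column leaves {C, D}.
Row 5, column 4: eliminating its row and column leaves {C, E}.
Row 5, column 5: eliminating its row and column leaves {D, E}.
Enumerating the assignments across these blanks that avoid any row or column repeat gives 3 completions.

3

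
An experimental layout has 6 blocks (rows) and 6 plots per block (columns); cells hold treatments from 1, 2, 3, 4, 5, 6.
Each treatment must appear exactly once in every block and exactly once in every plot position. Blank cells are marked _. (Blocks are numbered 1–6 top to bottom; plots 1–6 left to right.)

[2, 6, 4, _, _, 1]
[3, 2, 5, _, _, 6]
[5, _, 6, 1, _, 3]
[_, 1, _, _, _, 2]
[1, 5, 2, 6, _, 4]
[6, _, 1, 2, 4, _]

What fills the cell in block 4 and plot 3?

3

Block 4 already has {1, 2} and plot 3 already has {1, 2, 4, 5, 6}, so block 4, plot 3 must be 3.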